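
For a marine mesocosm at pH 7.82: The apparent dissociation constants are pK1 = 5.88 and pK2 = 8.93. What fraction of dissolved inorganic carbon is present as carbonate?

α₂ = 1 / (1 + [H⁺]/K2 + [H⁺]²/(K1K2)) = 1 / (1 + 10^+1.11 + 10^-0.83)
   = 1 / (1 + 12.882 + 0.14791) = 1/14.030 = 0.07127

α₂ = 0.0713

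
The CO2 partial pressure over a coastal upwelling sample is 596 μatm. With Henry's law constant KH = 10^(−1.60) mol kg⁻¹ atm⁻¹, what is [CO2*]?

[CO2*] = 15.0 μmol/kg

KH = 10^(−1.60) = 2.512×10^-2 mol kg⁻¹ atm⁻¹
[CO2*] = KH · pCO2 = 2.512×10^-2 × 596×10^-6 atm = 1.50×10^-5 mol/kg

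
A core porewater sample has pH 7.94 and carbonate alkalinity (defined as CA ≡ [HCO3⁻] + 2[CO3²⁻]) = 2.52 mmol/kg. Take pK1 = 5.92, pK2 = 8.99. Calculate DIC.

CA = [HCO3⁻] + 2[CO3²⁻] = (α₁ + 2α₂)·DIC
At pH 7.94: [H⁺]/K1 = 10^-2.02 = 0.0095499, K2/[H⁺] = 10^-1.05 = 0.089125
α₁ = 1/(1 + 0.0095499 + 0.089125) = 1/1.0987 = 0.9102; α₂ = α₁·K2/[H⁺] = 0.08112
α₁ + 2α₂ = 1.0724
DIC = CA / (α₁ + 2α₂) = 2.52 / 1.0724 = 2.35 mmol/kg

DIC = 2.35 mmol/kg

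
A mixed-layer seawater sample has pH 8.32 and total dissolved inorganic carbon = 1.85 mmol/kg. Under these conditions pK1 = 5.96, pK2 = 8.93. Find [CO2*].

α₀ = 1 / (1 + K1/[H⁺] + K1K2/[H⁺]²) = 1 / (1 + 10^+2.36 + 10^+1.75)
   = 1 / (1 + 229.09 + 56.234) = 1/286.32 = 0.003493
[CO2*] = α₀ × DIC = 0.003493 × 1.85 = 0.00646 mmol/kg = 6.46 μmol/kg

[CO2*] = 6.46 μmol/kg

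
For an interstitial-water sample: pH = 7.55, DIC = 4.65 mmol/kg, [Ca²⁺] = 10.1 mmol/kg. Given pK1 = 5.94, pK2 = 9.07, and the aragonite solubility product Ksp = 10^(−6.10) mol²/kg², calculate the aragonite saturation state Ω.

α₂ = 1 / (1 + [H⁺]/K2 + [H⁺]²/(K1K2)) = 1 / (1 + 10^+1.52 + 10^-0.09)
   = 1 / (1 + 33.113 + 0.81283) = 1/34.926 = 0.02863
[CO3²⁻] = α₂ × DIC = 0.02863 × 4.65 = 0.1331 mmol/kg
Ksp = 10^(−6.10) = 7.943×10^-7
Ω = [Ca²⁺][CO3²⁻]/Ksp = (10.1×10^-3)(1.331×10^-4) / 7.943×10^-7 = 1.69

Ω = 1.69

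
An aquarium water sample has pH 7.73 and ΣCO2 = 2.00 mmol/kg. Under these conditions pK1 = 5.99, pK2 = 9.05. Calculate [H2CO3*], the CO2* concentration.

α₀ = 1 / (1 + K1/[H⁺] + K1K2/[H⁺]²) = 1 / (1 + 10^+1.74 + 10^+0.42)
   = 1 / (1 + 54.954 + 2.6303) = 1/58.584 = 0.01707
[CO2*] = α₀ × DIC = 0.01707 × 2.00 = 0.0341 mmol/kg

[CO2*] = 0.0341 mmol/kg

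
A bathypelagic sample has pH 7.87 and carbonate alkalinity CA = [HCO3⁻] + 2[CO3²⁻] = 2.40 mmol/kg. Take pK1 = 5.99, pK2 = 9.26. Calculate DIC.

DIC = 2.34 mmol/kg

CA = [HCO3⁻] + 2[CO3²⁻] = (α₁ + 2α₂)·DIC
At pH 7.87: [H⁺]/K1 = 10^-1.88 = 0.013183, K2/[H⁺] = 10^-1.39 = 0.040738
α₁ = 1/(1 + 0.013183 + 0.040738) = 1/1.0539 = 0.9488; α₂ = α₁·K2/[H⁺] = 0.03865
α₁ + 2α₂ = 1.0261
DIC = CA / (α₁ + 2α₂) = 2.40 / 1.0261 = 2.34 mmol/kg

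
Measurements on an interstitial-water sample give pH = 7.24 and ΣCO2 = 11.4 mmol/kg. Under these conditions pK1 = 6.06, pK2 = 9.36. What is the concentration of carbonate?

[CO3²⁻] = 0.0805 mmol/kg

α₂ = 1 / (1 + [H⁺]/K2 + [H⁺]²/(K1K2)) = 1 / (1 + 10^+2.12 + 10^+0.94)
   = 1 / (1 + 131.83 + 8.7096) = 1/141.54 = 0.007065
[CO3²⁻] = α₂ × DIC = 0.007065 × 11.4 = 0.0805 mmol/kg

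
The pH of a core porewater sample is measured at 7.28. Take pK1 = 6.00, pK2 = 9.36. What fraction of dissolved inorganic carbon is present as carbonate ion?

α₂ = 0.00784

α₂ = 1 / (1 + [H⁺]/K2 + [H⁺]²/(K1K2)) = 1 / (1 + 10^+2.08 + 10^+0.80)
   = 1 / (1 + 120.23 + 6.3096) = 1/127.54 = 0.007841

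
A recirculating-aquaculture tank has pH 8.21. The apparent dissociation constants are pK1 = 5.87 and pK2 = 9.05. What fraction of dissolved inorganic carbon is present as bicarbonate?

α₁ = 0.870

α₁ = 1 / (1 + [H⁺]/K1 + K2/[H⁺]) = 1 / (1 + 10^-2.34 + 10^-0.84)
   = 1 / (1 + 0.0045709 + 0.14454) = 1/1.1491 = 0.8702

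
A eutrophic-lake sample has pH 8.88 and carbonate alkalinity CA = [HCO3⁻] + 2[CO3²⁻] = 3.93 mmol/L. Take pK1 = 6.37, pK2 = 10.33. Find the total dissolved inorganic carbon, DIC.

CA = [HCO3⁻] + 2[CO3²⁻] = (α₁ + 2α₂)·DIC
At pH 8.88: [H⁺]/K1 = 10^-2.51 = 0.0030903, K2/[H⁺] = 10^-1.45 = 0.035481
α₁ = 1/(1 + 0.0030903 + 0.035481) = 1/1.0386 = 0.9629; α₂ = α₁·K2/[H⁺] = 0.03416
α₁ + 2α₂ = 1.0312
DIC = CA / (α₁ + 2α₂) = 3.93 / 1.0312 = 3.81 mmol/L

DIC = 3.81 mmol/L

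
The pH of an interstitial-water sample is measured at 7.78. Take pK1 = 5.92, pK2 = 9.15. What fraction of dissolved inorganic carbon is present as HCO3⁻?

α₁ = 0.947

α₁ = 1 / (1 + [H⁺]/K1 + K2/[H⁺]) = 1 / (1 + 10^-1.86 + 10^-1.37)
   = 1 / (1 + 0.013804 + 0.042658) = 1/1.0565 = 0.9466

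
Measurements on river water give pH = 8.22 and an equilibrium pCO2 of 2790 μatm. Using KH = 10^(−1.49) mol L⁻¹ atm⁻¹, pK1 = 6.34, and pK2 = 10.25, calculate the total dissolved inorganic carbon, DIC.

[CO2*] = KH · pCO2 = 10^(−1.49) × 2790×10^-6 = 9.028×10^-5 mol/L
α₀ = 1/(1 + K1/[H⁺] + K1K2/[H⁺]²) = 1/(1 + 10^+1.88 + 10^-0.15) = 0.01289
DIC = [CO2*]/α₀ = 9.028×10^-5 / 0.01289 = 7.00 mmol/L

DIC = 7.00 mmol/L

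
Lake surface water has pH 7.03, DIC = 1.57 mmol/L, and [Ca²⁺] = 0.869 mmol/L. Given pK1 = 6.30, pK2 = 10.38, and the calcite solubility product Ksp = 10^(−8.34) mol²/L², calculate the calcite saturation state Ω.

α₂ = 1 / (1 + [H⁺]/K2 + [H⁺]²/(K1K2)) = 1 / (1 + 10^+3.35 + 10^+2.62)
   = 1 / (1 + 2238.7 + 416.87) = 1/2656.6 = 0.0003764
[CO3²⁻] = α₂ × DIC = 0.0003764 × 1.57 = 0.0005910 mmol/L = 0.5910 μmol/L
Ksp = 10^(−8.34) = 4.571×10^-9
Ω = [Ca²⁺][CO3²⁻]/Ksp = (0.869×10^-3)(5.910×10^-7) / 4.571×10^-9 = 0.112

Ω = 0.112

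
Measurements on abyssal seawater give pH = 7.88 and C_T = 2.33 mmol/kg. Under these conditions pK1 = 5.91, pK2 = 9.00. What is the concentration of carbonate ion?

α₂ = 1 / (1 + [H⁺]/K2 + [H⁺]²/(K1K2)) = 1 / (1 + 10^+1.12 + 10^-0.85)
   = 1 / (1 + 13.183 + 0.14125) = 1/14.324 = 0.06981
[CO3²⁻] = α₂ × DIC = 0.06981 × 2.33 = 0.163 mmol/kg

[CO3²⁻] = 0.163 mmol/kg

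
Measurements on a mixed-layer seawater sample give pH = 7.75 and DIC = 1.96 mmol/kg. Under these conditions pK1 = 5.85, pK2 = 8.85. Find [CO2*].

[CO2*] = 0.0226 mmol/kg

α₀ = 1 / (1 + K1/[H⁺] + K1K2/[H⁺]²) = 1 / (1 + 10^+1.90 + 10^+0.80)
   = 1 / (1 + 79.433 + 6.3096) = 1/86.742 = 0.01153
[CO2*] = α₀ × DIC = 0.01153 × 1.96 = 0.0226 mmol/kg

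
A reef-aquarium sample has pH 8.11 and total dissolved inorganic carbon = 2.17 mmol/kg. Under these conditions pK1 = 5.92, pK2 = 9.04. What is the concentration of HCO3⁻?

[HCO3⁻] = 1.93 mmol/kg

α₁ = 1 / (1 + [H⁺]/K1 + K2/[H⁺]) = 1 / (1 + 10^-2.19 + 10^-0.93)
   = 1 / (1 + 0.0064565 + 0.11749) = 1/1.1239 = 0.8897
[HCO3⁻] = α₁ × DIC = 0.8897 × 2.17 = 1.93 mmol/kg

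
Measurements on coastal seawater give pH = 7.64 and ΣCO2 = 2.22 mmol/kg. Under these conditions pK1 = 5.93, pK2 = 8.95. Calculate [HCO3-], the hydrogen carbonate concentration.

[HCO3⁻] = 2.08 mmol/kg

α₁ = 1 / (1 + [H⁺]/K1 + K2/[H⁺]) = 1 / (1 + 10^-1.71 + 10^-1.31)
   = 1 / (1 + 0.019498 + 0.048978) = 1/1.0685 = 0.9359
[HCO3⁻] = α₁ × DIC = 0.9359 × 2.22 = 2.08 mmol/kg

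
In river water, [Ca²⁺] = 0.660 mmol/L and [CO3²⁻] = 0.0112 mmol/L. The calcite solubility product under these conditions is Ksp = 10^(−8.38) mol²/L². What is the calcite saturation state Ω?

Ksp = 10^(−8.38) = 4.169×10^-9
Ω = [Ca²⁺][CO3²⁻]/Ksp = (0.660×10^-3)(0.0112×10^-3) / 4.169×10^-9 = 1.77

Ω = 1.77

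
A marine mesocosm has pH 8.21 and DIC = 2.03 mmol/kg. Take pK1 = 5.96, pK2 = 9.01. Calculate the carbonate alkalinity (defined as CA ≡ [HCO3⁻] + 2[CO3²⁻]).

CA = [HCO3⁻] + 2[CO3²⁻] = (α₁ + 2α₂)·DIC
At pH 8.21: [H⁺]/K1 = 10^-2.25 = 0.0056234, K2/[H⁺] = 10^-0.80 = 0.15849
α₁ = 1/(1 + 0.0056234 + 0.15849) = 1/1.1641 = 0.8590; α₂ = α₁·K2/[H⁺] = 0.1361
α₁ + 2α₂ = 1.1313
CA = 1.1313 × 2.03 = 2.30 mmol/kg

CA = 2.30 mmol/kg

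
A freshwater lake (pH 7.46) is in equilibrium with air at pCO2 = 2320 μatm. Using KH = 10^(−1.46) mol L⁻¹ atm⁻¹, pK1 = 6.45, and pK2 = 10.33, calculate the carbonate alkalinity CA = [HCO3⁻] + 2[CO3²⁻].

CA = 0.825 mmol/L

[CO2*] = KH · pCO2 = 10^(−1.46) × 2320×10^-6 = 8.044×10^-5 mol/L
α₀ = 1/(1 + K1/[H⁺] + K1K2/[H⁺]²) = 1/(1 + 10^+1.01 + 10^-1.86) = 0.08891
DIC = [CO2*]/α₀ = 8.044×10^-5 / 0.08891 = 0.9047 mmol/L
CA = (α₁ + 2α₂)·DIC = (0.9099 + 2×0.001227) × 0.9047 = 0.825 mmol/L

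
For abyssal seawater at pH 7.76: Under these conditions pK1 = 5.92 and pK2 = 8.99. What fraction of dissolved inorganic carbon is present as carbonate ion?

α₂ = 0.0549

α₂ = 1 / (1 + [H⁺]/K2 + [H⁺]²/(K1K2)) = 1 / (1 + 10^+1.23 + 10^-0.61)
   = 1 / (1 + 16.982 + 0.24547) = 1/18.228 = 0.05486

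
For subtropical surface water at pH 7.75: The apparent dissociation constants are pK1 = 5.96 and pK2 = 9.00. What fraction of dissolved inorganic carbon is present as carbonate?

α₂ = 1 / (1 + [H⁺]/K2 + [H⁺]²/(K1K2)) = 1 / (1 + 10^+1.25 + 10^-0.54)
   = 1 / (1 + 17.783 + 0.28840) = 1/19.071 = 0.05244

α₂ = 0.0524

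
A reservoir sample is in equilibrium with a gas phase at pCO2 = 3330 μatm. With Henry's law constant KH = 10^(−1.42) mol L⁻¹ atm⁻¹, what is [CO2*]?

[CO2*] = 127 μmol/L

KH = 10^(−1.42) = 3.802×10^-2 mol L⁻¹ atm⁻¹
[CO2*] = KH · pCO2 = 3.802×10^-2 × 3330×10^-6 atm = 1.27×10^-4 mol/L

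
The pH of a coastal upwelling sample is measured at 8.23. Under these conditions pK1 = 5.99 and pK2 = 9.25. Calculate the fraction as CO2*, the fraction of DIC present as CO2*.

α₀ = 1 / (1 + K1/[H⁺] + K1K2/[H⁺]²) = 1 / (1 + 10^+2.24 + 10^+1.22)
   = 1 / (1 + 173.78 + 16.596) = 1/191.38 = 0.005225

α₀ = 0.00523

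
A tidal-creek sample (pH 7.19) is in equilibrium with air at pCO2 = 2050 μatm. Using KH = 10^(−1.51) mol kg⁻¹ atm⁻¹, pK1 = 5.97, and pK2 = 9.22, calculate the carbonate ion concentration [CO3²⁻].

[CO3²⁻] = 9.81 μmol/kg

[CO2*] = KH · pCO2 = 10^(−1.51) × 2050×10^-6 = 6.335×10^-5 mol/kg
α₀ = 1/(1 + K1/[H⁺] + K1K2/[H⁺]²) = 1/(1 + 10^+1.22 + 10^-0.81) = 0.05634
DIC = [CO2*]/α₀ = 6.335×10^-5 / 0.05634 = 1.125 mmol/kg
[CO3²⁻] = α₂·DIC; α₂ = 0.008725, so [CO3²⁻] = 0.008725 × 1.125 = 0.00981 mmol/kg = 9.81 μmol/kg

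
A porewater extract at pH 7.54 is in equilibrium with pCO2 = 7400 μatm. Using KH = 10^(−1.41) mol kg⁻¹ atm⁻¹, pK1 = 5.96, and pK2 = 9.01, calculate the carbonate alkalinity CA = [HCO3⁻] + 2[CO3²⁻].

[CO2*] = KH · pCO2 = 10^(−1.41) × 7400×10^-6 = 2.879×10^-4 mol/kg
α₀ = 1/(1 + K1/[H⁺] + K1K2/[H⁺]²) = 1/(1 + 10^+1.58 + 10^+0.11) = 0.02481
DIC = [CO2*]/α₀ = 2.879×10^-4 / 0.02481 = 11.60 mmol/kg
CA = (α₁ + 2α₂)·DIC = (0.9432 + 2×0.03196) × 11.60 = 11.7 mmol/kg

CA = 11.7 mmol/kg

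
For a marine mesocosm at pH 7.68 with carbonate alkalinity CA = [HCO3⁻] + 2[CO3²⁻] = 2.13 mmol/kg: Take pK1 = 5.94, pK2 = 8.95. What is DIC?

DIC = 2.06 mmol/kg

CA = [HCO3⁻] + 2[CO3²⁻] = (α₁ + 2α₂)·DIC
At pH 7.68: [H⁺]/K1 = 10^-1.74 = 0.018197, K2/[H⁺] = 10^-1.27 = 0.053703
α₁ = 1/(1 + 0.018197 + 0.053703) = 1/1.0719 = 0.9329; α₂ = α₁·K2/[H⁺] = 0.05010
α₁ + 2α₂ = 1.0331
DIC = CA / (α₁ + 2α₂) = 2.13 / 1.0331 = 2.06 mmol/kg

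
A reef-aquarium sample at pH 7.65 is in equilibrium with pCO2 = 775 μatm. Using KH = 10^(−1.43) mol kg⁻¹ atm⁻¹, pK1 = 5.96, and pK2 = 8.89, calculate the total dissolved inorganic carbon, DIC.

[CO2*] = KH · pCO2 = 10^(−1.43) × 775×10^-6 = 2.879×10^-5 mol/kg
α₀ = 1/(1 + K1/[H⁺] + K1K2/[H⁺]²) = 1/(1 + 10^+1.69 + 10^+0.45) = 0.01894
DIC = [CO2*]/α₀ = 2.879×10^-5 / 0.01894 = 1.52 mmol/kg

DIC = 1.52 mmol/kg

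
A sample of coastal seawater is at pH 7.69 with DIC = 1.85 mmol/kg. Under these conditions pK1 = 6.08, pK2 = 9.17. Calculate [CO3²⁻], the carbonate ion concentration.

[CO3²⁻] = 0.0579 mmol/kg

α₂ = 1 / (1 + [H⁺]/K2 + [H⁺]²/(K1K2)) = 1 / (1 + 10^+1.48 + 10^-0.13)
   = 1 / (1 + 30.200 + 0.74131) = 1/31.941 = 0.03131
[CO3²⁻] = α₂ × DIC = 0.03131 × 1.85 = 0.0579 mmol/kg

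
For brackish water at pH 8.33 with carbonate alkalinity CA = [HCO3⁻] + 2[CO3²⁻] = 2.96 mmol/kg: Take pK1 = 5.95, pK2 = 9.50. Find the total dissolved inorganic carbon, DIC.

CA = [HCO3⁻] + 2[CO3²⁻] = (α₁ + 2α₂)·DIC
At pH 8.33: [H⁺]/K1 = 10^-2.38 = 0.0041687, K2/[H⁺] = 10^-1.17 = 0.067608
α₁ = 1/(1 + 0.0041687 + 0.067608) = 1/1.0718 = 0.9330; α₂ = α₁·K2/[H⁺] = 0.06308
α₁ + 2α₂ = 1.0592
DIC = CA / (α₁ + 2α₂) = 2.96 / 1.0592 = 2.79 mmol/kg

DIC = 2.79 mmol/kg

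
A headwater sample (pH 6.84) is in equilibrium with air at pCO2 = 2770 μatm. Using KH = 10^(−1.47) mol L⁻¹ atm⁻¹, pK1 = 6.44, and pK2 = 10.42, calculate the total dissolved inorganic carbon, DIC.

[CO2*] = KH · pCO2 = 10^(−1.47) × 2770×10^-6 = 9.386×10^-5 mol/L
α₀ = 1/(1 + K1/[H⁺] + K1K2/[H⁺]²) = 1/(1 + 10^+0.40 + 10^-3.18) = 0.2847
DIC = [CO2*]/α₀ = 9.386×10^-5 / 0.2847 = 0.330 mmol/L

DIC = 0.330 mmol/L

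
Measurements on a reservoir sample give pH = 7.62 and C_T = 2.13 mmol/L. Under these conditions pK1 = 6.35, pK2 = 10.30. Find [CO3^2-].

[CO3²⁻] = 4.22 μmol/L

α₂ = 1 / (1 + [H⁺]/K2 + [H⁺]²/(K1K2)) = 1 / (1 + 10^+2.68 + 10^+1.41)
   = 1 / (1 + 478.63 + 25.704) = 1/505.33 = 0.001979
[CO3²⁻] = α₂ × DIC = 0.001979 × 2.13 = 0.00422 mmol/L = 4.22 μmol/L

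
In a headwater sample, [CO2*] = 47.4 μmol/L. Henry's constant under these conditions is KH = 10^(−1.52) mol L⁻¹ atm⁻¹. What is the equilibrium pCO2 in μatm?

KH = 10^(−1.52) = 3.020×10^-2 mol L⁻¹ atm⁻¹
pCO2 = [CO2*]/KH = 47.4×10^-6 / 3.020×10^-2 = 1.57×10^-3 atm = 1570 μatm

pCO2 = 1570 μatm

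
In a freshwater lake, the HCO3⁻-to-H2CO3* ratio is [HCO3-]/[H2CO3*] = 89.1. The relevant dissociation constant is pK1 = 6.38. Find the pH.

pH = 8.33

From K1 = [H⁺][HCO3-]/[H2CO3*]:  pH = pK1 + log₁₀([HCO3-]/[H2CO3*])
log₁₀(89.1) = +1.950
pH = 6.38 + (+1.950) = 8.33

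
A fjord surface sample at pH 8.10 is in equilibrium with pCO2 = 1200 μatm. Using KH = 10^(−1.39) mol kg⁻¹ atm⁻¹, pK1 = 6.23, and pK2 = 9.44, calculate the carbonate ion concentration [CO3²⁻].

[CO3²⁻] = 0.166 mmol/kg

[CO2*] = KH · pCO2 = 10^(−1.39) × 1200×10^-6 = 4.889×10^-5 mol/kg
α₀ = 1/(1 + K1/[H⁺] + K1K2/[H⁺]²) = 1/(1 + 10^+1.87 + 10^+0.53) = 0.01274
DIC = [CO2*]/α₀ = 4.889×10^-5 / 0.01274 = 3.838 mmol/kg
[CO3²⁻] = α₂·DIC; α₂ = 0.04315, so [CO3²⁻] = 0.04315 × 3.838 = 0.166 mmol/kg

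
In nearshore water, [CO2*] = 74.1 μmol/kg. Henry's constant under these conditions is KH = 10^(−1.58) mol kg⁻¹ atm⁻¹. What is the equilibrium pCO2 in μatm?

pCO2 = 2820 μatm

KH = 10^(−1.58) = 2.630×10^-2 mol kg⁻¹ atm⁻¹
pCO2 = [CO2*]/KH = 74.1×10^-6 / 2.630×10^-2 = 2.82×10^-3 atm = 2820 μatm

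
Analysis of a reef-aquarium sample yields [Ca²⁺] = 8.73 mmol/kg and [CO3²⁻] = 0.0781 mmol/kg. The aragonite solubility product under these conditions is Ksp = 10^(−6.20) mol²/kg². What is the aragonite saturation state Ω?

Ksp = 10^(−6.20) = 6.310×10^-7
Ω = [Ca²⁺][CO3²⁻]/Ksp = (8.73×10^-3)(0.0781×10^-3) / 6.310×10^-7 = 1.08

Ω = 1.08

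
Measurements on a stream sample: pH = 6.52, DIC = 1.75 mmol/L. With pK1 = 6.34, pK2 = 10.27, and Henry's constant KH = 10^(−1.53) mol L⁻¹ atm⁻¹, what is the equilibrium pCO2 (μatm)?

pCO2 = 2.36×10^4 μatm

α₀ = 1 / (1 + K1/[H⁺] + K1K2/[H⁺]²) = 1 / (1 + 10^+0.18 + 10^-3.57)
   = 1 / (1 + 1.5136 + 0.00026915) = 1/2.5138 = 0.3978
[CO2*] = α₀ × DIC = 0.3978 × 1.75 = 0.6961 mmol/L
pCO2 = [CO2*]/KH = 6.961×10^-4 / 2.951×10^-2 = 2.36×10^4 μatm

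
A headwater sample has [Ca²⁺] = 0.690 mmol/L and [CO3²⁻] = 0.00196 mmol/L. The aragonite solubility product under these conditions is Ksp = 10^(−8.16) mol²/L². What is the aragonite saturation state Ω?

Ksp = 10^(−8.16) = 6.918×10^-9
Ω = [Ca²⁺][CO3²⁻]/Ksp = (0.690×10^-3)(0.00196×10^-3) / 6.918×10^-9 = 0.195

Ω = 0.195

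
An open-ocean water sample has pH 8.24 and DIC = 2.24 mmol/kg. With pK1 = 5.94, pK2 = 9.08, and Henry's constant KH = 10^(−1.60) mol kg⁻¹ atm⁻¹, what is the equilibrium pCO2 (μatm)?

α₀ = 1 / (1 + K1/[H⁺] + K1K2/[H⁺]²) = 1 / (1 + 10^+2.30 + 10^+1.46)
   = 1 / (1 + 199.53 + 28.840) = 1/229.37 = 0.004360
[CO2*] = α₀ × DIC = 0.004360 × 2.24 = 0.009766 mmol/kg = 9.766 μmol/kg
pCO2 = [CO2*]/KH = 9.766×10^-6 / 2.512×10^-2 = 389 μatm

pCO2 = 389 μatm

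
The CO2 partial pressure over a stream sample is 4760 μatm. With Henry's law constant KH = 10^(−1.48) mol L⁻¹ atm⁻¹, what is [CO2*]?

KH = 10^(−1.48) = 3.311×10^-2 mol L⁻¹ atm⁻¹
[CO2*] = KH · pCO2 = 3.311×10^-2 × 4760×10^-6 atm = 1.58×10^-4 mol/L

[CO2*] = 158 μmol/L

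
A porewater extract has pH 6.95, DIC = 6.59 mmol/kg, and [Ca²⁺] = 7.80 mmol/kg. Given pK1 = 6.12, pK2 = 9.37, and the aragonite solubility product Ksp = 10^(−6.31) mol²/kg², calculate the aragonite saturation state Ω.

α₂ = 1 / (1 + [H⁺]/K2 + [H⁺]²/(K1K2)) = 1 / (1 + 10^+2.42 + 10^+1.59)
   = 1 / (1 + 263.03 + 38.905) = 1/302.93 = 0.003301
[CO3²⁻] = α₂ × DIC = 0.003301 × 6.59 = 0.02175 mmol/kg
Ksp = 10^(−6.31) = 4.898×10^-7
Ω = [Ca²⁺][CO3²⁻]/Ksp = (7.80×10^-3)(2.175×10^-5) / 4.898×10^-7 = 0.346

Ω = 0.346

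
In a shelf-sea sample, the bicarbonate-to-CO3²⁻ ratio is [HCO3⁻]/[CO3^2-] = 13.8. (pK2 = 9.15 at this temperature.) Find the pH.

pH = 8.01

From K2 = [H⁺][CO3^2-]/[HCO3⁻]:  pH = pK2 − log₁₀([HCO3⁻]/[CO3^2-])
log₁₀(13.8) = +1.140
pH = 9.15 − (+1.140) = 8.01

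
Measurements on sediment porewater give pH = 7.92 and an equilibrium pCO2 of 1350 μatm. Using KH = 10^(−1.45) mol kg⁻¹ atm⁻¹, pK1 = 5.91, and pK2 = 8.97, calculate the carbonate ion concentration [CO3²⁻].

[CO2*] = KH · pCO2 = 10^(−1.45) × 1350×10^-6 = 4.790×10^-5 mol/kg
α₀ = 1/(1 + K1/[H⁺] + K1K2/[H⁺]²) = 1/(1 + 10^+2.01 + 10^+0.96) = 0.008893
DIC = [CO2*]/α₀ = 4.790×10^-5 / 0.008893 = 5.386 mmol/kg
[CO3²⁻] = α₂·DIC; α₂ = 0.08110, so [CO3²⁻] = 0.08110 × 5.386 = 0.437 mmol/kg

[CO3²⁻] = 0.437 mmol/kg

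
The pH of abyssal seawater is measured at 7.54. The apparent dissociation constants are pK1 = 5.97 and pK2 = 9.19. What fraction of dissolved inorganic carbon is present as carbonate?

α₂ = 0.0213

α₂ = 1 / (1 + [H⁺]/K2 + [H⁺]²/(K1K2)) = 1 / (1 + 10^+1.65 + 10^+0.08)
   = 1 / (1 + 44.668 + 1.2023) = 1/46.871 = 0.02134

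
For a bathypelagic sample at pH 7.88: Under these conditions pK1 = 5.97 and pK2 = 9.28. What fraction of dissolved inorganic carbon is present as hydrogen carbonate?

α₁ = 0.950

α₁ = 1 / (1 + [H⁺]/K1 + K2/[H⁺]) = 1 / (1 + 10^-1.91 + 10^-1.40)
   = 1 / (1 + 0.012303 + 0.039811) = 1/1.0521 = 0.9505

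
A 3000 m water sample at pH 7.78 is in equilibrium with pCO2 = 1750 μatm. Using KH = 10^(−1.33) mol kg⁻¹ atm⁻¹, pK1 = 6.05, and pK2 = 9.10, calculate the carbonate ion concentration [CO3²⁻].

[CO3²⁻] = 0.210 mmol/kg

[CO2*] = KH · pCO2 = 10^(−1.33) × 1750×10^-6 = 8.185×10^-5 mol/kg
α₀ = 1/(1 + K1/[H⁺] + K1K2/[H⁺]²) = 1/(1 + 10^+1.73 + 10^+0.41) = 0.01746
DIC = [CO2*]/α₀ = 8.185×10^-5 / 0.01746 = 4.688 mmol/kg
[CO3²⁻] = α₂·DIC; α₂ = 0.04488, so [CO3²⁻] = 0.04488 × 4.688 = 0.210 mmol/kg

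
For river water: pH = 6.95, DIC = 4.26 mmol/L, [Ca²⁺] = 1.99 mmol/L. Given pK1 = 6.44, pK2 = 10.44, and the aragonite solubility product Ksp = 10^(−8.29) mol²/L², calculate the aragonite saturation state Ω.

Ω = 0.409

α₂ = 1 / (1 + [H⁺]/K2 + [H⁺]²/(K1K2)) = 1 / (1 + 10^+3.49 + 10^+2.98)
   = 1 / (1 + 3090.3 + 954.99) = 1/4046.3 = 0.0002471
[CO3²⁻] = α₂ × DIC = 0.0002471 × 4.26 = 0.001053 mmol/L = 1.053 μmol/L
Ksp = 10^(−8.29) = 5.129×10^-9
Ω = [Ca²⁺][CO3²⁻]/Ksp = (1.99×10^-3)(1.053×10^-6) / 5.129×10^-9 = 0.409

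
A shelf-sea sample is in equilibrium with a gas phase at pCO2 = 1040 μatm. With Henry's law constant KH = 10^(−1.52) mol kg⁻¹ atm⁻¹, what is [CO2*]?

KH = 10^(−1.52) = 3.020×10^-2 mol kg⁻¹ atm⁻¹
[CO2*] = KH · pCO2 = 3.020×10^-2 × 1040×10^-6 atm = 3.14×10^-5 mol/kg

[CO2*] = 31.4 μmol/kg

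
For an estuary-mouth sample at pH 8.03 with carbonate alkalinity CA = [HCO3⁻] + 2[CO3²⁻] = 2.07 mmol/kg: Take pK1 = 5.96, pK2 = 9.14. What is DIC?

CA = [HCO3⁻] + 2[CO3²⁻] = (α₁ + 2α₂)·DIC
At pH 8.03: [H⁺]/K1 = 10^-2.07 = 0.0085114, K2/[H⁺] = 10^-1.11 = 0.077625
α₁ = 1/(1 + 0.0085114 + 0.077625) = 1/1.0861 = 0.9207; α₂ = α₁·K2/[H⁺] = 0.07147
α₁ + 2α₂ = 1.0636
DIC = CA / (α₁ + 2α₂) = 2.07 / 1.0636 = 1.95 mmol/kg

DIC = 1.95 mmol/kg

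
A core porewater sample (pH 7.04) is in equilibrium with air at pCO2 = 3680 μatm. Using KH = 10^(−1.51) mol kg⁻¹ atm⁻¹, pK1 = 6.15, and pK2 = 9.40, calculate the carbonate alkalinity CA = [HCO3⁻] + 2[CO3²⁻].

CA = 0.890 mmol/kg

[CO2*] = KH · pCO2 = 10^(−1.51) × 3680×10^-6 = 1.137×10^-4 mol/kg
α₀ = 1/(1 + K1/[H⁺] + K1K2/[H⁺]²) = 1/(1 + 10^+0.89 + 10^-1.47) = 0.1137
DIC = [CO2*]/α₀ = 1.137×10^-4 / 0.1137 = 1.000 mmol/kg
CA = (α₁ + 2α₂)·DIC = (0.8825 + 2×0.003852) × 1.000 = 0.890 mmol/kg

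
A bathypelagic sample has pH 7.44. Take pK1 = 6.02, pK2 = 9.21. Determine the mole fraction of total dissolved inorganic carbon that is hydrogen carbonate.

α₁ = 1 / (1 + [H⁺]/K1 + K2/[H⁺]) = 1 / (1 + 10^-1.42 + 10^-1.77)
   = 1 / (1 + 0.038019 + 0.016982) = 1/1.0550 = 0.9479

α₁ = 0.948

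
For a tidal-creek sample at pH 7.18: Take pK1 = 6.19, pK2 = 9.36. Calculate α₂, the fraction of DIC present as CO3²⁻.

α₂ = 0.00596

α₂ = 1 / (1 + [H⁺]/K2 + [H⁺]²/(K1K2)) = 1 / (1 + 10^+2.18 + 10^+1.19)
   = 1 / (1 + 151.36 + 15.488) = 1/167.84 = 0.005958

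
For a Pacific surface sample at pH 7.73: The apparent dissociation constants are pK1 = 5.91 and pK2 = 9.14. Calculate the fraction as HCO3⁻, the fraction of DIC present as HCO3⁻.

α₁ = 1 / (1 + [H⁺]/K1 + K2/[H⁺]) = 1 / (1 + 10^-1.82 + 10^-1.41)
   = 1 / (1 + 0.015136 + 0.038905) = 1/1.0540 = 0.9487

α₁ = 0.949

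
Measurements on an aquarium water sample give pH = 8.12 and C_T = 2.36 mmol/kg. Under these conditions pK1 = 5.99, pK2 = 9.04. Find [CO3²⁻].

[CO3²⁻] = 0.252 mmol/kg

α₂ = 1 / (1 + [H⁺]/K2 + [H⁺]²/(K1K2)) = 1 / (1 + 10^+0.92 + 10^-1.21)
   = 1 / (1 + 8.3176 + 0.061660) = 1/9.3793 = 0.1066
[CO3²⁻] = α₂ × DIC = 0.1066 × 2.36 = 0.252 mmol/kg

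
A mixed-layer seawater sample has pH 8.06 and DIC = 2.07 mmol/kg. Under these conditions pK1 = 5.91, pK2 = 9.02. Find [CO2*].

α₀ = 1 / (1 + K1/[H⁺] + K1K2/[H⁺]²) = 1 / (1 + 10^+2.15 + 10^+1.19)
   = 1 / (1 + 141.25 + 15.488) = 1/157.74 = 0.006339
[CO2*] = α₀ × DIC = 0.006339 × 2.07 = 0.0131 mmol/kg = 13.1 μmol/kg

[CO2*] = 13.1 μmol/kg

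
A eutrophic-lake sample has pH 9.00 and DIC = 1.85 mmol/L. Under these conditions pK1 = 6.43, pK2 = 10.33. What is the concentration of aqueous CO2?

[CO2*] = 4.74 μmol/L

α₀ = 1 / (1 + K1/[H⁺] + K1K2/[H⁺]²) = 1 / (1 + 10^+2.57 + 10^+1.24)
   = 1 / (1 + 371.54 + 17.378) = 1/389.91 = 0.002565
[CO2*] = α₀ × DIC = 0.002565 × 1.85 = 0.00474 mmol/L = 4.74 μmol/L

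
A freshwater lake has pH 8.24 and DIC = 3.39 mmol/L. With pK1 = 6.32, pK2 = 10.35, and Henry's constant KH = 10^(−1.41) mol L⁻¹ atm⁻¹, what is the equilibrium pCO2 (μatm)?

pCO2 = 1030 μatm

α₀ = 1 / (1 + K1/[H⁺] + K1K2/[H⁺]²) = 1 / (1 + 10^+1.92 + 10^-0.19)
   = 1 / (1 + 83.176 + 0.64565) = 1/84.822 = 0.01179
[CO2*] = α₀ × DIC = 0.01179 × 3.39 = 0.03997 mmol/L
pCO2 = [CO2*]/KH = 3.997×10^-5 / 3.890×10^-2 = 1030 μatm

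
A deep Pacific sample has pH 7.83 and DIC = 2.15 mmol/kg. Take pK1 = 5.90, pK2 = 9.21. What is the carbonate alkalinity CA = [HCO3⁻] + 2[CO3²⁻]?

CA = 2.21 mmol/kg

CA = [HCO3⁻] + 2[CO3²⁻] = (α₁ + 2α₂)·DIC
At pH 7.83: [H⁺]/K1 = 10^-1.93 = 0.011749, K2/[H⁺] = 10^-1.38 = 0.041687
α₁ = 1/(1 + 0.011749 + 0.041687) = 1/1.0534 = 0.9493; α₂ = α₁·K2/[H⁺] = 0.03957
α₁ + 2α₂ = 1.0284
CA = 1.0284 × 2.15 = 2.21 mmol/kg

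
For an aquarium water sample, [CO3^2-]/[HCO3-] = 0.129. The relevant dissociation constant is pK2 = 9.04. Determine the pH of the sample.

From K2 = [H⁺][CO3^2-]/[HCO3-]:  pH = pK2 + log₁₀([CO3^2-]/[HCO3-])
log₁₀(0.129) = -0.889
pH = 9.04 + (-0.889) = 8.15

pH = 8.15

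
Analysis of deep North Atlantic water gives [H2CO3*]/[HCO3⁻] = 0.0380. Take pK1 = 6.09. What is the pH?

pH = 7.51

From K1 = [H⁺][HCO3⁻]/[H2CO3*]:  pH = pK1 − log₁₀([H2CO3*]/[HCO3⁻])
log₁₀(0.0380) = -1.420
pH = 6.09 − (-1.420) = 7.51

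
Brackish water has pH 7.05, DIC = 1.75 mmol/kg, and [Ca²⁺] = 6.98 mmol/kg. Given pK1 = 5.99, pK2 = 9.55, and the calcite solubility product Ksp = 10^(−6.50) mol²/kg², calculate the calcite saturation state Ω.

α₂ = 1 / (1 + [H⁺]/K2 + [H⁺]²/(K1K2)) = 1 / (1 + 10^+2.50 + 10^+1.44)
   = 1 / (1 + 316.23 + 27.542) = 1/344.77 = 0.002900
[CO3²⁻] = α₂ × DIC = 0.002900 × 1.75 = 0.005076 mmol/kg = 5.076 μmol/kg
Ksp = 10^(−6.50) = 3.162×10^-7
Ω = [Ca²⁺][CO3²⁻]/Ksp = (6.98×10^-3)(5.076×10^-6) / 3.162×10^-7 = 0.112

Ω = 0.112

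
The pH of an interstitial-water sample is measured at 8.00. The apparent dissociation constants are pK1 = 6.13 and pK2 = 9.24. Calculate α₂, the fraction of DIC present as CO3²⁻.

α₂ = 1 / (1 + [H⁺]/K2 + [H⁺]²/(K1K2)) = 1 / (1 + 10^+1.24 + 10^-0.63)
   = 1 / (1 + 17.378 + 0.23442) = 1/18.612 = 0.05373

α₂ = 0.0537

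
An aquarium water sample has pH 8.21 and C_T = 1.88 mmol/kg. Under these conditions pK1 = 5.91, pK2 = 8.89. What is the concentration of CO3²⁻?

α₂ = 1 / (1 + [H⁺]/K2 + [H⁺]²/(K1K2)) = 1 / (1 + 10^+0.68 + 10^-1.62)
   = 1 / (1 + 4.7863 + 0.023988) = 1/5.8103 = 0.1721
[CO3²⁻] = α₂ × DIC = 0.1721 × 1.88 = 0.324 mmol/kg

[CO3²⁻] = 0.324 mmol/kg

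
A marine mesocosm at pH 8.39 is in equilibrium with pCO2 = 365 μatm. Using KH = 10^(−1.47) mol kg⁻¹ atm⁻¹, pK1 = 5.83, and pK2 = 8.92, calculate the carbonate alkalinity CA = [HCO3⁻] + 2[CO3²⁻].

[CO2*] = KH · pCO2 = 10^(−1.47) × 365×10^-6 = 1.237×10^-5 mol/kg
α₀ = 1/(1 + K1/[H⁺] + K1K2/[H⁺]²) = 1/(1 + 10^+2.56 + 10^+2.03) = 0.002122
DIC = [CO2*]/α₀ = 1.237×10^-5 / 0.002122 = 5.828 mmol/kg
CA = (α₁ + 2α₂)·DIC = (0.7705 + 2×0.2274) × 5.828 = 7.14 mmol/kg

CA = 7.14 mmol/kg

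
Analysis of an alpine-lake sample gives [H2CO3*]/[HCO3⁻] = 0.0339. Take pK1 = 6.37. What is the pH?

pH = 7.84

From K1 = [H⁺][HCO3⁻]/[H2CO3*]:  pH = pK1 − log₁₀([H2CO3*]/[HCO3⁻])
log₁₀(0.0339) = -1.470
pH = 6.37 − (-1.470) = 7.84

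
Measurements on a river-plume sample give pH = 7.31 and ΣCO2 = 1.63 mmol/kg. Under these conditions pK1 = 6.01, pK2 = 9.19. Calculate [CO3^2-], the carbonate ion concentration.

[CO3²⁻] = 0.0202 mmol/kg

α₂ = 1 / (1 + [H⁺]/K2 + [H⁺]²/(K1K2)) = 1 / (1 + 10^+1.88 + 10^+0.58)
   = 1 / (1 + 75.858 + 3.8019) = 1/80.660 = 0.01240
[CO3²⁻] = α₂ × DIC = 0.01240 × 1.63 = 0.0202 mmol/kg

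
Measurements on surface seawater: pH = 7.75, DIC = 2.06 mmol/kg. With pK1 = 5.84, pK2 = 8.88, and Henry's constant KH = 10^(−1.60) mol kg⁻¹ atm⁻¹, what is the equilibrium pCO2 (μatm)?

α₀ = 1 / (1 + K1/[H⁺] + K1K2/[H⁺]²) = 1 / (1 + 10^+1.91 + 10^+0.78)
   = 1 / (1 + 81.283 + 6.0256) = 1/88.309 = 0.01132
[CO2*] = α₀ × DIC = 0.01132 × 2.06 = 0.02333 mmol/kg
pCO2 = [CO2*]/KH = 2.333×10^-5 / 2.512×10^-2 = 929 μatm

pCO2 = 929 μatm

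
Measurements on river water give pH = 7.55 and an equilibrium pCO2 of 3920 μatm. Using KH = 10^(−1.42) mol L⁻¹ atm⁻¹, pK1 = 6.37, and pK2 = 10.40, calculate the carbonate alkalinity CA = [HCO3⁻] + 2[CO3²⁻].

CA = 2.26 mmol/L

[CO2*] = KH · pCO2 = 10^(−1.42) × 3920×10^-6 = 1.490×10^-4 mol/L
α₀ = 1/(1 + K1/[H⁺] + K1K2/[H⁺]²) = 1/(1 + 10^+1.18 + 10^-1.67) = 0.06189
DIC = [CO2*]/α₀ = 1.490×10^-4 / 0.06189 = 2.408 mmol/L
CA = (α₁ + 2α₂)·DIC = (0.9368 + 2×0.001323) × 2.408 = 2.26 mmol/L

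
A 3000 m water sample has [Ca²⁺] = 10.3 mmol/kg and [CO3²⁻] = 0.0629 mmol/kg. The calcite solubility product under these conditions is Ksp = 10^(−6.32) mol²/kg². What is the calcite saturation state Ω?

Ω = 1.35

Ksp = 10^(−6.32) = 4.786×10^-7
Ω = [Ca²⁺][CO3²⁻]/Ksp = (10.3×10^-3)(0.0629×10^-3) / 4.786×10^-7 = 1.35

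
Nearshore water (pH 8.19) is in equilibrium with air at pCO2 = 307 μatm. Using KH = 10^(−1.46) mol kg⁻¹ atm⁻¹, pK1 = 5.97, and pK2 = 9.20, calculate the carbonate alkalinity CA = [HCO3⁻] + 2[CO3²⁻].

[CO2*] = KH · pCO2 = 10^(−1.46) × 307×10^-6 = 1.064×10^-5 mol/kg
α₀ = 1/(1 + K1/[H⁺] + K1K2/[H⁺]²) = 1/(1 + 10^+2.22 + 10^+1.21) = 0.005459
DIC = [CO2*]/α₀ = 1.064×10^-5 / 0.005459 = 1.950 mmol/kg
CA = (α₁ + 2α₂)·DIC = (0.9060 + 2×0.08854) × 1.950 = 2.11 mmol/kg

CA = 2.11 mmol/kg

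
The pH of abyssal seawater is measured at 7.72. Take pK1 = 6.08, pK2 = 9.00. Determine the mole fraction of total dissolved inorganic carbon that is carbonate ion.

α₂ = 0.0488

α₂ = 1 / (1 + [H⁺]/K2 + [H⁺]²/(K1K2)) = 1 / (1 + 10^+1.28 + 10^-0.36)
   = 1 / (1 + 19.055 + 0.43652) = 1/20.491 = 0.04880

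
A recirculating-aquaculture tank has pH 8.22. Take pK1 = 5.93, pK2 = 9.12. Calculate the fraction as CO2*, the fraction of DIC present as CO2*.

α₀ = 0.00453

α₀ = 1 / (1 + K1/[H⁺] + K1K2/[H⁺]²) = 1 / (1 + 10^+2.29 + 10^+1.39)
   = 1 / (1 + 194.98 + 24.547) = 1/220.53 = 0.004534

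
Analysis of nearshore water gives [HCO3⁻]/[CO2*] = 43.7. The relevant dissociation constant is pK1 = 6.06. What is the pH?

From K1 = [H⁺][HCO3⁻]/[CO2*]:  pH = pK1 + log₁₀([HCO3⁻]/[CO2*])
log₁₀(43.7) = +1.640
pH = 6.06 + (+1.640) = 7.70

pH = 7.70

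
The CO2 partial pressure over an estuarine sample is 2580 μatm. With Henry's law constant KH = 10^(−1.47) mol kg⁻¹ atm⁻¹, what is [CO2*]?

KH = 10^(−1.47) = 3.388×10^-2 mol kg⁻¹ atm⁻¹
[CO2*] = KH · pCO2 = 3.388×10^-2 × 2580×10^-6 atm = 8.74×10^-5 mol/kg

[CO2*] = 87.4 μmol/kg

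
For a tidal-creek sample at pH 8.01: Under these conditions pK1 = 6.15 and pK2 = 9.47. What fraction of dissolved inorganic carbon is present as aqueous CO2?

α₀ = 0.0132

α₀ = 1 / (1 + K1/[H⁺] + K1K2/[H⁺]²) = 1 / (1 + 10^+1.86 + 10^+0.40)
   = 1 / (1 + 72.444 + 2.5119) = 1/75.955 = 0.01317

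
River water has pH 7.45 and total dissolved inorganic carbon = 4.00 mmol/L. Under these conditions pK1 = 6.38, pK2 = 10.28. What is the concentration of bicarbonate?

α₁ = 1 / (1 + [H⁺]/K1 + K2/[H⁺]) = 1 / (1 + 10^-1.07 + 10^-2.83)
   = 1 / (1 + 0.085114 + 0.0014791) = 1/1.0866 = 0.9203
[HCO3⁻] = α₁ × DIC = 0.9203 × 4.00 = 3.68 mmol/L

[HCO3⁻] = 3.68 mmol/L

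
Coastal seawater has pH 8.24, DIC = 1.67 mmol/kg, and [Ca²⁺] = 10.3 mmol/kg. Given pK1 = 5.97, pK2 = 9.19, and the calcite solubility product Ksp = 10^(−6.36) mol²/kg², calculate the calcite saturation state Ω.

Ω = 3.96

α₂ = 1 / (1 + [H⁺]/K2 + [H⁺]²/(K1K2)) = 1 / (1 + 10^+0.95 + 10^-1.32)
   = 1 / (1 + 8.9125 + 0.047863) = 1/9.9604 = 0.1004
[CO3²⁻] = α₂ × DIC = 0.1004 × 1.67 = 0.1677 mmol/kg
Ksp = 10^(−6.36) = 4.365×10^-7
Ω = [Ca²⁺][CO3²⁻]/Ksp = (10.3×10^-3)(1.677×10^-4) / 4.365×10^-7 = 3.96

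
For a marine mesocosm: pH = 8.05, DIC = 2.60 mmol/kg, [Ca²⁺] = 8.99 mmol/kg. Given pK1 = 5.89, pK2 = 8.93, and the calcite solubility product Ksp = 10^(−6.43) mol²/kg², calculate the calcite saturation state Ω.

α₂ = 1 / (1 + [H⁺]/K2 + [H⁺]²/(K1K2)) = 1 / (1 + 10^+0.88 + 10^-1.28)
   = 1 / (1 + 7.5858 + 0.052481) = 1/8.6383 = 0.1158
[CO3²⁻] = α₂ × DIC = 0.1158 × 2.60 = 0.3010 mmol/kg
Ksp = 10^(−6.43) = 3.715×10^-7
Ω = [Ca²⁺][CO3²⁻]/Ksp = (8.99×10^-3)(3.010×10^-4) / 3.715×10^-7 = 7.28

Ω = 7.28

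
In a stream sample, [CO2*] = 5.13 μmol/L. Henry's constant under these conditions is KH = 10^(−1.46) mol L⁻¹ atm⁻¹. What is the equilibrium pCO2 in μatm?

pCO2 = 148 μatm

KH = 10^(−1.46) = 3.467×10^-2 mol L⁻¹ atm⁻¹
pCO2 = [CO2*]/KH = 5.13×10^-6 / 3.467×10^-2 = 1.48×10^-4 atm = 148 μatm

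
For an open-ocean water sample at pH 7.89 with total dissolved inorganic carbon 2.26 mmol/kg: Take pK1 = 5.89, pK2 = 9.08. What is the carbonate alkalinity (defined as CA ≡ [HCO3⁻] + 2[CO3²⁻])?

CA = 2.37 mmol/kg

CA = [HCO3⁻] + 2[CO3²⁻] = (α₁ + 2α₂)·DIC
At pH 7.89: [H⁺]/K1 = 10^-2.00 = 0.010000, K2/[H⁺] = 10^-1.19 = 0.064565
α₁ = 1/(1 + 0.010000 + 0.064565) = 1/1.0746 = 0.9306; α₂ = α₁·K2/[H⁺] = 0.06009
α₁ + 2α₂ = 1.0508
CA = 1.0508 × 2.26 = 2.37 mmol/kg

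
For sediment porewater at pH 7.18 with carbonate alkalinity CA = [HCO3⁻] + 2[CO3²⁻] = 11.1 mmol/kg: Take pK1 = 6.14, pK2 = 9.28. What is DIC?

CA = [HCO3⁻] + 2[CO3²⁻] = (α₁ + 2α₂)·DIC
At pH 7.18: [H⁺]/K1 = 10^-1.04 = 0.091201, K2/[H⁺] = 10^-2.10 = 0.0079433
α₁ = 1/(1 + 0.091201 + 0.0079433) = 1/1.0991 = 0.9098; α₂ = α₁·K2/[H⁺] = 0.007227
α₁ + 2α₂ = 0.9243
DIC = CA / (α₁ + 2α₂) = 11.1 / 0.9243 = 12.0 mmol/kg

DIC = 12.0 mmol/kg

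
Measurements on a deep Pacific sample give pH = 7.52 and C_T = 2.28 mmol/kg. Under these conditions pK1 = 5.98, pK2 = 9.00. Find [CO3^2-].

α₂ = 1 / (1 + [H⁺]/K2 + [H⁺]²/(K1K2)) = 1 / (1 + 10^+1.48 + 10^-0.06)
   = 1 / (1 + 30.200 + 0.87096) = 1/32.070 = 0.03118
[CO3²⁻] = α₂ × DIC = 0.03118 × 2.28 = 0.0711 mmol/kg

[CO3²⁻] = 0.0711 mmol/kg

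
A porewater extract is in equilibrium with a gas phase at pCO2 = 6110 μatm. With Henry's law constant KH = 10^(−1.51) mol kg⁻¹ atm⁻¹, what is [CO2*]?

KH = 10^(−1.51) = 3.090×10^-2 mol kg⁻¹ atm⁻¹
[CO2*] = KH · pCO2 = 3.090×10^-2 × 6110×10^-6 atm = 1.89×10^-4 mol/kg

[CO2*] = 189 μmol/kg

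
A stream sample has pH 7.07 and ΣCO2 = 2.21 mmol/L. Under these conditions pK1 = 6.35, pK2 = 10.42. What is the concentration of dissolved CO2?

α₀ = 1 / (1 + K1/[H⁺] + K1K2/[H⁺]²) = 1 / (1 + 10^+0.72 + 10^-2.63)
   = 1 / (1 + 5.2481 + 0.0023442) = 1/6.2504 = 0.1600
[CO2*] = α₀ × DIC = 0.1600 × 2.21 = 0.354 mmol/L

[CO2*] = 0.354 mmol/L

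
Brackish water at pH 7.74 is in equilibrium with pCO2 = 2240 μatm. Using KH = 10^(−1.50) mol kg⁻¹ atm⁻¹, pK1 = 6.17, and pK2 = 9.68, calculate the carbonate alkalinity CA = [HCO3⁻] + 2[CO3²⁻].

[CO2*] = KH · pCO2 = 10^(−1.50) × 2240×10^-6 = 7.084×10^-5 mol/kg
α₀ = 1/(1 + K1/[H⁺] + K1K2/[H⁺]²) = 1/(1 + 10^+1.57 + 10^-0.37) = 0.02592
DIC = [CO2*]/α₀ = 7.084×10^-5 / 0.02592 = 2.733 mmol/kg
CA = (α₁ + 2α₂)·DIC = (0.9630 + 2×0.01106) × 2.733 = 2.69 mmol/kg

CA = 2.69 mmol/kg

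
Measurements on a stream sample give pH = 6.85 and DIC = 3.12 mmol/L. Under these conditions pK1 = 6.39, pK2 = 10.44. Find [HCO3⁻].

[HCO3⁻] = 2.32 mmol/L

α₁ = 1 / (1 + [H⁺]/K1 + K2/[H⁺]) = 1 / (1 + 10^-0.46 + 10^-3.59)
   = 1 / (1 + 0.34674 + 0.00025704) = 1/1.3470 = 0.7424
[HCO3⁻] = α₁ × DIC = 0.7424 × 3.12 = 2.32 mmol/L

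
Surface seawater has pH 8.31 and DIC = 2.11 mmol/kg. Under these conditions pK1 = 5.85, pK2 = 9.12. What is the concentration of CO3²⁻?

[CO3²⁻] = 0.282 mmol/kg

α₂ = 1 / (1 + [H⁺]/K2 + [H⁺]²/(K1K2)) = 1 / (1 + 10^+0.81 + 10^-1.65)
   = 1 / (1 + 6.4565 + 0.022387) = 1/7.4789 = 0.1337
[CO3²⁻] = α₂ × DIC = 0.1337 × 2.11 = 0.282 mmol/kg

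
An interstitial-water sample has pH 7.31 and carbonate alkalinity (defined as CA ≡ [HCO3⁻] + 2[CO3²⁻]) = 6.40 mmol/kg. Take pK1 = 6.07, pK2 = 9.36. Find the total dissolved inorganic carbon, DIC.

DIC = 6.71 mmol/kg

CA = [HCO3⁻] + 2[CO3²⁻] = (α₁ + 2α₂)·DIC
At pH 7.31: [H⁺]/K1 = 10^-1.24 = 0.057544, K2/[H⁺] = 10^-2.05 = 0.0089125
α₁ = 1/(1 + 0.057544 + 0.0089125) = 1/1.0665 = 0.9377; α₂ = α₁·K2/[H⁺] = 0.008357
α₁ + 2α₂ = 0.9544
DIC = CA / (α₁ + 2α₂) = 6.40 / 0.9544 = 6.71 mmol/kg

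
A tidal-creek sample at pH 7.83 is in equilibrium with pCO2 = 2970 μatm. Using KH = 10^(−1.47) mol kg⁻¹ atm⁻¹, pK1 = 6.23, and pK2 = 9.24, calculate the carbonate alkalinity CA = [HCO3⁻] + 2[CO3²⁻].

CA = 4.32 mmol/kg

[CO2*] = KH · pCO2 = 10^(−1.47) × 2970×10^-6 = 1.006×10^-4 mol/kg
α₀ = 1/(1 + K1/[H⁺] + K1K2/[H⁺]²) = 1/(1 + 10^+1.60 + 10^+0.19) = 0.02361
DIC = [CO2*]/α₀ = 1.006×10^-4 / 0.02361 = 4.263 mmol/kg
CA = (α₁ + 2α₂)·DIC = (0.9398 + 2×0.03656) × 4.263 = 4.32 mmol/kg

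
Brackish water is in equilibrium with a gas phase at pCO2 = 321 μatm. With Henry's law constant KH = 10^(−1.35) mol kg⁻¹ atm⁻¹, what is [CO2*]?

KH = 10^(−1.35) = 4.467×10^-2 mol kg⁻¹ atm⁻¹
[CO2*] = KH · pCO2 = 4.467×10^-2 × 321×10^-6 atm = 1.43×10^-5 mol/kg

[CO2*] = 14.3 μmol/kg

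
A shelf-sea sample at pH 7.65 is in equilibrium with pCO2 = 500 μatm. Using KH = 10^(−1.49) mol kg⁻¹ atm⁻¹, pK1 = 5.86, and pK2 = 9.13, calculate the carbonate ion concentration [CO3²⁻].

[CO2*] = KH · pCO2 = 10^(−1.49) × 500×10^-6 = 1.618×10^-5 mol/kg
α₀ = 1/(1 + K1/[H⁺] + K1K2/[H⁺]²) = 1/(1 + 10^+1.79 + 10^+0.31) = 0.01546
DIC = [CO2*]/α₀ = 1.618×10^-5 / 0.01546 = 1.047 mmol/kg
[CO3²⁻] = α₂·DIC; α₂ = 0.03156, so [CO3²⁻] = 0.03156 × 1.047 = 0.0330 mmol/kg

[CO3²⁻] = 0.0330 mmol/kg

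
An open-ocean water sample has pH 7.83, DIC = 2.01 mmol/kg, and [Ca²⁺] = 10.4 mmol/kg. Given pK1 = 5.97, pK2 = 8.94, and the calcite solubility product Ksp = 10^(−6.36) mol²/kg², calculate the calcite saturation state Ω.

Ω = 3.41

α₂ = 1 / (1 + [H⁺]/K2 + [H⁺]²/(K1K2)) = 1 / (1 + 10^+1.11 + 10^-0.75)
   = 1 / (1 + 12.882 + 0.17783) = 1/14.060 = 0.07112
[CO3²⁻] = α₂ × DIC = 0.07112 × 2.01 = 0.1430 mmol/kg
Ksp = 10^(−6.36) = 4.365×10^-7
Ω = [Ca²⁺][CO3²⁻]/Ksp = (10.4×10^-3)(1.430×10^-4) / 4.365×10^-7 = 3.41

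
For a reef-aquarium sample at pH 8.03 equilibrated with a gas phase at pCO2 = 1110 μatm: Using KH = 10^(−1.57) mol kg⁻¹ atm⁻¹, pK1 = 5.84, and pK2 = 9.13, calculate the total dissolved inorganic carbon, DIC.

DIC = 5.02 mmol/kg

[CO2*] = KH · pCO2 = 10^(−1.57) × 1110×10^-6 = 2.988×10^-5 mol/kg
α₀ = 1/(1 + K1/[H⁺] + K1K2/[H⁺]²) = 1/(1 + 10^+2.19 + 10^+1.09) = 0.005946
DIC = [CO2*]/α₀ = 2.988×10^-5 / 0.005946 = 5.02 mmol/kg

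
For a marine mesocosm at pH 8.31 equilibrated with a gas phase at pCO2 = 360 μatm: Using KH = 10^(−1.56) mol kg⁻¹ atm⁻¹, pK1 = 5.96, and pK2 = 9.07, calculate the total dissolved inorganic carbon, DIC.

DIC = 2.62 mmol/kg

[CO2*] = KH · pCO2 = 10^(−1.56) × 360×10^-6 = 9.915×10^-6 mol/kg
α₀ = 1/(1 + K1/[H⁺] + K1K2/[H⁺]²) = 1/(1 + 10^+2.35 + 10^+1.59) = 0.003791
DIC = [CO2*]/α₀ = 9.915×10^-6 / 0.003791 = 2.62 mmol/kg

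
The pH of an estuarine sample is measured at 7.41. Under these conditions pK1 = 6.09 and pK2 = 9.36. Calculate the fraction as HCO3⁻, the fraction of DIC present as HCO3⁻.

α₁ = 1 / (1 + [H⁺]/K1 + K2/[H⁺]) = 1 / (1 + 10^-1.32 + 10^-1.95)
   = 1 / (1 + 0.047863 + 0.011220) = 1/1.0591 = 0.9442

α₁ = 0.944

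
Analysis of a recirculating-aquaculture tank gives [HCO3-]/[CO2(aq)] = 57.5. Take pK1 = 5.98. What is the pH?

From K1 = [H⁺][HCO3-]/[CO2(aq)]:  pH = pK1 + log₁₀([HCO3-]/[CO2(aq)])
log₁₀(57.5) = +1.760
pH = 5.98 + (+1.760) = 7.74

pH = 7.74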